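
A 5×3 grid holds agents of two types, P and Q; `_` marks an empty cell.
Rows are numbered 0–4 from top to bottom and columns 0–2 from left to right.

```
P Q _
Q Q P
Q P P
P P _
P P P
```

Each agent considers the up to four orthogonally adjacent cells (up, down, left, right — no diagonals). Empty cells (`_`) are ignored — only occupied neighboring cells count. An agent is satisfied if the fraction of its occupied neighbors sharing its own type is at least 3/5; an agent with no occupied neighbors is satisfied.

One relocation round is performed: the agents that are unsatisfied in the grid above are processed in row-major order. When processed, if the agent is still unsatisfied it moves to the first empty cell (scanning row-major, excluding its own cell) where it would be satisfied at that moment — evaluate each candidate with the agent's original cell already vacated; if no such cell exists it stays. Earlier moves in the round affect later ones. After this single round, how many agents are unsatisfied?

Initially unsatisfied (in order): (0,0), (0,1), (1,1), (1,2), (2,0), (2,1).
  (0,0) → (3,2).
  (0,1): now satisfied by earlier moves; stays.
  (1,1) → (0,0).
  (1,2): now satisfied by earlier moves; stays.
  (2,0): no empty cell satisfies it; stays.
  (2,1): now satisfied by earlier moves; stays.
Resulting grid:
Q Q _
Q _ P
Q P P
P P P
P P P
Unsatisfied now: (2,0).

1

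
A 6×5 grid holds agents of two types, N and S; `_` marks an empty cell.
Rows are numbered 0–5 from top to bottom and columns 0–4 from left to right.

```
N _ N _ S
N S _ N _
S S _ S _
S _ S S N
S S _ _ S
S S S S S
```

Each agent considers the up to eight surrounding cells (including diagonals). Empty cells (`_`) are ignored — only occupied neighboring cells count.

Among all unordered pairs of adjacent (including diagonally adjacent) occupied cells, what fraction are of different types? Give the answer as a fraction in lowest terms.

10/37

Scan each occupied cell's neighbors to the right and below (and the two forward diagonals) so each pair is counted once.
Row 0: N(0,0)–N(1,0)= N(0,0)–S(1,1)≠ N(0,2)–N(1,3)= N(0,2)–S(1,1)≠ S(0,4)–N(1,3)≠  → 3/5 unlike.
Row 1: N(1,0)–S(1,1)≠ N(1,0)–S(2,0)≠ N(1,0)–S(2,1)≠ S(1,1)–S(2,1)= S(1,1)–S(2,0)= N(1,3)–S(2,3)≠  → 4/6 unlike.
Row 2: S(2,0)–S(2,1)= S(2,0)–S(3,0)= S(2,1)–S(3,2)= S(2,1)–S(3,0)= S(2,3)–S(3,3)= S(2,3)–N(3,4)≠ S(2,3)–S(3,2)=  → 1/7 unlike.
Row 3: S(3,0)–S(4,0)= S(3,0)–S(4,1)= S(3,2)–S(3,3)= S(3,2)–S(4,1)= S(3,3)–N(3,4)≠ S(3,3)–S(4,4)= N(3,4)–S(4,4)≠  → 2/7 unlike.
Row 4: S(4,0)–S(4,1)= S(4,0)–S(5,0)= S(4,0)–S(5,1)= S(4,1)–S(5,1)= S(4,1)–S(5,2)= S(4,1)–S(5,0)= S(4,4)–S(5,4)= S(4,4)–S(5,3)=  → 0/8 unlike.
Row 5: S(5,0)–S(5,1)= S(5,1)–S(5,2)= S(5,2)–S(5,3)= S(5,3)–S(5,4)=  → 0/4 unlike.
Total adjacent occupied pairs: 37; unlike-type pairs: 10.
10/37 is already in lowest terms.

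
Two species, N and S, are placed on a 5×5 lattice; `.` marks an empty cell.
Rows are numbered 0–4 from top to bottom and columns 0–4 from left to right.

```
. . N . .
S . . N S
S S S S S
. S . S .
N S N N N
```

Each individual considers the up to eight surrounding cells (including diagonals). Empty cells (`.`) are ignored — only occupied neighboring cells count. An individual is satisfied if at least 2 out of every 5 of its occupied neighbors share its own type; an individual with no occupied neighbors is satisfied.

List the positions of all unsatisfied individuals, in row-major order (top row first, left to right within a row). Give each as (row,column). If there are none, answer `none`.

(0,2)N 1/1 ✓
(1,0)S 2/2 ✓
(1,3)N 1/5 ✗
(1,4)S 2/3 ✓
(2,0)S 3/3 ✓
(2,1)S 4/4 ✓
(2,2)S 4/5 ✓
(2,3)S 4/5 ✓
(2,4)S 3/4 ✓
(3,1)S 4/6 ✓
(3,3)S 3/6 ✓
(4,0)N 0/2 ✗
(4,1)S 1/3 ✗
(4,2)N 1/4 ✗
(4,3)N 2/3 ✓
(4,4)N 1/2 ✓

(1,3), (4,0), (4,1), (4,2)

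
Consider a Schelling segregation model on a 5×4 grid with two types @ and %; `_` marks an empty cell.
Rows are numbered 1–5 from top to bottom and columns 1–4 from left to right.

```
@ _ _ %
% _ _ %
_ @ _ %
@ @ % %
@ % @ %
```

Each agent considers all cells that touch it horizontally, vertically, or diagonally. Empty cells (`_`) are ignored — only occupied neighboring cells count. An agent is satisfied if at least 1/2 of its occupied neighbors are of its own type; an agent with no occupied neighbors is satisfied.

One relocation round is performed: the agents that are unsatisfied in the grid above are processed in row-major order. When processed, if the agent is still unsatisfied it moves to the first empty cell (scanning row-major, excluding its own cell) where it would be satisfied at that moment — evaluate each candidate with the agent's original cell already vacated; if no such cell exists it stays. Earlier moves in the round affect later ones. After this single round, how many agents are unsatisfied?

1

Initially unsatisfied (in order): (1,1), (2,1), (5,2), (5,3).
  (1,1) → (2,2).
  (2,1) → (1,3).
  (5,2) → (1,2).
  (5,3) → (1,1).
Resulting grid:
@ % % %
_ @ _ %
_ @ _ %
@ @ % %
@ _ _ %
Unsatisfied now: (1,2).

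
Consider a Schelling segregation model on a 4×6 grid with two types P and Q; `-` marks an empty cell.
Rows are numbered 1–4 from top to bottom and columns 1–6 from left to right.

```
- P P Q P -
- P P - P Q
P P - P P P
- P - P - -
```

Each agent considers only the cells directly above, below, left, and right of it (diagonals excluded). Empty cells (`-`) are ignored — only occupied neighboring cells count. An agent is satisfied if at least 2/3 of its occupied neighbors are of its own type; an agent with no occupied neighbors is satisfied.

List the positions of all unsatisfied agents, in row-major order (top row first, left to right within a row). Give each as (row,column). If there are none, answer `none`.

(1,4), (1,5), (2,6), (3,6)

Row 1: (1,2)P 2/2 satisfied · (1,3)P 2/3 satisfied · (1,4)Q 0/2 not · (1,5)P 1/2 not
Row 2: (2,2)P 3/3 satisfied · (2,3)P 2/2 satisfied · (2,5)P 2/3 satisfied · (2,6)Q 0/2 not
Row 3: (3,1)P 1/1 satisfied · (3,2)P 3/3 satisfied · (3,4)P 2/2 satisfied · (3,5)P 3/3 satisfied · (3,6)P 1/2 not
Row 4: (4,2)P 1/1 satisfied · (4,4)P 1/1 satisfied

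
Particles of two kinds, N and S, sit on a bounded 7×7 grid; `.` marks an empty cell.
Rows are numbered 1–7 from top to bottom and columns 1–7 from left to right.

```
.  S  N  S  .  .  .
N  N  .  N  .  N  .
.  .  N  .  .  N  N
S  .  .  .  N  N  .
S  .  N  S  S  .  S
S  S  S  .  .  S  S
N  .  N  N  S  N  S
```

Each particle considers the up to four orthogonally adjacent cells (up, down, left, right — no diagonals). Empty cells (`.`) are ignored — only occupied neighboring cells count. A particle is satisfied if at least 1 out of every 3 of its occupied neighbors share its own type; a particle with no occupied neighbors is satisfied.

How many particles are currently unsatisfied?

Row 1: (1,2)S 0/2 unhappy · (1,3)N 0/2 unhappy · (1,4)S 0/2 unhappy
Row 2: (2,1)N 1/1 ok · (2,2)N 1/2 ok · (2,4)N 0/1 unhappy · (2,6)N 1/1 ok
Row 3: (3,3)N 0/0 ok · (3,6)N 3/3 ok · (3,7)N 1/1 ok
Row 4: (4,1)S 1/1 ok · (4,5)N 1/2 ok · (4,6)N 2/2 ok
Row 5: (5,1)S 2/2 ok · (5,3)N 0/2 unhappy · (5,4)S 1/2 ok · (5,5)S 1/2 ok · (5,7)S 1/1 ok
Row 6: (6,1)S 2/3 ok · (6,2)S 2/2 ok · (6,3)S 1/3 ok · (6,6)S 1/2 ok · (6,7)S 3/3 ok
Row 7: (7,1)N 0/1 unhappy · (7,3)N 1/2 ok · (7,4)N 1/2 ok · (7,5)S 0/2 unhappy · (7,6)N 0/3 unhappy · (7,7)S 1/2 ok
Unsatisfied: (1,2), (1,3), (1,4), (2,4), (5,3), (7,1), (7,5), (7,6) — 8 in total.

8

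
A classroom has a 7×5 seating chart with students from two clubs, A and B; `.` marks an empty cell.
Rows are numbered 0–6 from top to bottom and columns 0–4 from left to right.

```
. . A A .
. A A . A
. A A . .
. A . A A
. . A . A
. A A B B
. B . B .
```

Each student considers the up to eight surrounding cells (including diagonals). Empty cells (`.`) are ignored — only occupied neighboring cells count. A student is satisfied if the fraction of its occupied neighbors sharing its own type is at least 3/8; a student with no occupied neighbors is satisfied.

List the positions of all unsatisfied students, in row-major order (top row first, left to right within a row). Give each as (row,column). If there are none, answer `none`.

Row 0: (0,2)A 3/3 satisfied · (0,3)A 3/3 satisfied
Row 1: (1,1)A 4/4 satisfied · (1,2)A 5/5 satisfied · (1,4)A 1/1 satisfied
Row 2: (2,1)A 4/4 satisfied · (2,2)A 5/5 satisfied
Row 3: (3,1)A 3/3 satisfied · (3,3)A 4/4 satisfied · (3,4)A 2/2 satisfied
Row 4: (4,2)A 4/5 satisfied · (4,4)A 2/4 satisfied
Row 5: (5,1)A 2/3 satisfied · (5,2)A 2/5 satisfied · (5,3)B 2/5 satisfied · (5,4)B 2/3 satisfied
Row 6: (6,1)B 0/2 not · (6,3)B 2/3 satisfied

(6,1)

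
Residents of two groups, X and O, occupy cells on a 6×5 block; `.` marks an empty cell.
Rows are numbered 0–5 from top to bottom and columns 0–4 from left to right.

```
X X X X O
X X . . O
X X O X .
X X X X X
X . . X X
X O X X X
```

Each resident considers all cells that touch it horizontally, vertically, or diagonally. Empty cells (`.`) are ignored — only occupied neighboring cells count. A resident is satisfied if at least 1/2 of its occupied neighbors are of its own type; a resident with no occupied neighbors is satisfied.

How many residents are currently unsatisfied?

4

(0,0)X 3/3 ok
(0,1)X 4/4 ok
(0,2)X 3/3 ok
(0,3)X 1/3 unhappy
(0,4)O 1/2 ok
(1,0)X 5/5 ok
(1,1)X 6/7 ok
(1,4)O 1/3 unhappy
(2,0)X 5/5 ok
(2,1)X 6/7 ok
(2,2)O 0/6 unhappy
(2,3)X 3/5 ok
(3,0)X 4/4 ok
(3,1)X 5/6 ok
(3,2)X 5/6 ok
(3,3)X 5/6 ok
(3,4)X 4/4 ok
(4,0)X 3/4 ok
(4,3)X 7/7 ok
(4,4)X 5/5 ok
(5,0)X 1/2 ok
(5,1)O 0/3 unhappy
(5,2)X 2/3 ok
(5,3)X 4/4 ok
(5,4)X 3/3 ok
Unsatisfied: (0,3), (1,4), (2,2), (5,1) — 4 in total.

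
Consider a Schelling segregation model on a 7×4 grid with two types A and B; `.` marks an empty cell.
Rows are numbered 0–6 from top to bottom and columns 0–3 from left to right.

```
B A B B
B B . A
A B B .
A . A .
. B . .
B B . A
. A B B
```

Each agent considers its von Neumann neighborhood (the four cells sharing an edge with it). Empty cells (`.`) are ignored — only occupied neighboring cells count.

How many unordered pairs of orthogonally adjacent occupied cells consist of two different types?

Scan each occupied cell's neighbors to the right and below so each pair is counted once.
From row 0: 4 unlike of 6 pairs (running 4/6).
From row 1: 1 unlike of 3 pairs (running 5/9).
From row 2: 2 unlike of 4 pairs (running 7/13).
From row 4: 0 unlike of 1 pairs (running 7/14).
From row 5: 2 unlike of 3 pairs (running 9/17).
From row 6: 1 unlike of 2 pairs (running 10/19).
Total adjacent occupied pairs: 19; unlike-type pairs: 10.

10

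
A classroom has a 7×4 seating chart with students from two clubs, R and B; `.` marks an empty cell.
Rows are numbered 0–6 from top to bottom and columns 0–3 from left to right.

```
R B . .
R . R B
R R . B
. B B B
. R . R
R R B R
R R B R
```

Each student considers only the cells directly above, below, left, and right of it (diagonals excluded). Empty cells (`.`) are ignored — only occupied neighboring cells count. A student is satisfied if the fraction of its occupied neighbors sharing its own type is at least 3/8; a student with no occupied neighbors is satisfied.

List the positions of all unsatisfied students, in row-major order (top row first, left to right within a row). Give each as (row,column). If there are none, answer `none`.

Row 0: (0,0)R 1/2 ✓ · (0,1)B 0/1 ✗
Row 1: (1,0)R 2/2 ✓ · (1,2)R 0/1 ✗ · (1,3)B 1/2 ✓
Row 2: (2,0)R 2/2 ✓ · (2,1)R 1/2 ✓ · (2,3)B 2/2 ✓
Row 3: (3,1)B 1/3 ✗ · (3,2)B 2/2 ✓ · (3,3)B 2/3 ✓
Row 4: (4,1)R 1/2 ✓ · (4,3)R 1/2 ✓
Row 5: (5,0)R 2/2 ✓ · (5,1)R 3/4 ✓ · (5,2)B 1/3 ✗ · (5,3)R 2/3 ✓
Row 6: (6,0)R 2/2 ✓ · (6,1)R 2/3 ✓ · (6,2)B 1/3 ✗ · (6,3)R 1/2 ✓

(0,1), (1,2), (3,1), (5,2), (6,2)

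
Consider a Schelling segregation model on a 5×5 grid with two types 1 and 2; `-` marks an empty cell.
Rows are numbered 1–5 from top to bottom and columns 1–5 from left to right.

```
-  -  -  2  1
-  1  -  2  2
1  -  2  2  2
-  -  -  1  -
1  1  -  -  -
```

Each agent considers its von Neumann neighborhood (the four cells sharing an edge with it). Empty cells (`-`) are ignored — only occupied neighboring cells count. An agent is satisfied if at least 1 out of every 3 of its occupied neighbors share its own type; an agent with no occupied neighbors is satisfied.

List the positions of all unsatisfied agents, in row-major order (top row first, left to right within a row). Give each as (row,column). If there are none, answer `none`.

(1,5), (4,4)

Row 1: (1,4)2 1/2 satisfied · (1,5)1 0/2 not
Row 2: (2,2)1 0/0 satisfied · (2,4)2 3/3 satisfied · (2,5)2 2/3 satisfied
Row 3: (3,1)1 0/0 satisfied · (3,3)2 1/1 satisfied · (3,4)2 3/4 satisfied · (3,5)2 2/2 satisfied
Row 4: (4,4)1 0/1 not
Row 5: (5,1)1 1/1 satisfied · (5,2)1 1/1 satisfied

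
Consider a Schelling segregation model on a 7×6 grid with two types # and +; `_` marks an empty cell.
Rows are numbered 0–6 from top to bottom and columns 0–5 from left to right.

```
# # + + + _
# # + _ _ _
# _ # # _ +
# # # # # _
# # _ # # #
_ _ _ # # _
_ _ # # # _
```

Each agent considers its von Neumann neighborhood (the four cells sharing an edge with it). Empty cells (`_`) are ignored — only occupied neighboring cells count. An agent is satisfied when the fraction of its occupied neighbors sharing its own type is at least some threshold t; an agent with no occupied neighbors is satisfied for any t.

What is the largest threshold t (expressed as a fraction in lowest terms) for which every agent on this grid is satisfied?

Row 0: (0,0)# 2/2 · (0,1)# 2/3 · (0,2)+ 2/3 · (0,3)+ 2/2 · (0,4)+ 1/1
Row 1: (1,0)# 3/3 · (1,1)# 2/3 · (1,2)+ 1/3
Row 2: (2,0)# 2/2 · (2,2)# 2/3 · (2,3)# 2/2 · (2,5)+ — no occupied neighbors
Row 3: (3,0)# 3/3 · (3,1)# 3/3 · (3,2)# 3/3 · (3,3)# 4/4 · (3,4)# 2/2
Row 4: (4,0)# 2/2 · (4,1)# 2/2 · (4,3)# 3/3 · (4,4)# 4/4 · (4,5)# 1/1
Row 5: (5,3)# 3/3 · (5,4)# 3/3
Row 6: (6,2)# 1/1 · (6,3)# 3/3 · (6,4)# 2/2
The smallest same-type fraction is 1/3 at (1,2), which reduces to 1/3. Any threshold above that leaves this agent unsatisfied.

1/3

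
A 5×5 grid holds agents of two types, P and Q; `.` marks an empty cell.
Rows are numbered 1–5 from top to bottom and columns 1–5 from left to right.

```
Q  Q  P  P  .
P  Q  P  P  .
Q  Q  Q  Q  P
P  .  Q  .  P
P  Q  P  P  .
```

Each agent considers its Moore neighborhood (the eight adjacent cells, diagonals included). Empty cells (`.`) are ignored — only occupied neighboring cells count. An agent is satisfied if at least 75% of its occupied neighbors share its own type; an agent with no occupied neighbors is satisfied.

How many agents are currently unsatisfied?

19

Row 1: (1,1)Q 2/3 not · (1,2)Q 2/5 not · (1,3)P 3/5 not · (1,4)P 3/3 satisfied
Row 2: (2,1)P 0/5 not · (2,2)Q 5/8 not · (2,3)P 3/8 not · (2,4)P 4/6 not
Row 3: (3,1)Q 2/4 not · (3,2)Q 4/7 not · (3,3)Q 4/6 not · (3,4)Q 2/6 not · (3,5)P 2/3 not
Row 4: (4,1)P 1/4 not · (4,3)Q 4/6 not · (4,5)P 2/3 not
Row 5: (5,1)P 1/2 not · (5,2)Q 1/4 not · (5,3)P 1/3 not · (5,4)P 2/3 not
Unsatisfied: (1,1), (1,2), (1,3), (2,1), (2,2), (2,3), (2,4), (3,1), (3,2), (3,3), (3,4), (3,5), (4,1), (4,3), (4,5), (5,1), (5,2), (5,3), (5,4) — 19 in total.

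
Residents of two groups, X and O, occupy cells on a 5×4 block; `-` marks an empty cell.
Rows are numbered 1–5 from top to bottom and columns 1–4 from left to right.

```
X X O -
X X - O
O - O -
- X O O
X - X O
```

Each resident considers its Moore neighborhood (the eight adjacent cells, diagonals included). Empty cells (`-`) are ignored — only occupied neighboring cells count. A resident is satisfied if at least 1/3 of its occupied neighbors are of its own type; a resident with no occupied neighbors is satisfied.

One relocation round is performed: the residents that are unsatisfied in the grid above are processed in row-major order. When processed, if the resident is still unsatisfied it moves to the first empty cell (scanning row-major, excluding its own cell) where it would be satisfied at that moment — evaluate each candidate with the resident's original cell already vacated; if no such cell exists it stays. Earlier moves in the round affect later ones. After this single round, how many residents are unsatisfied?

Initially unsatisfied (in order): (3,1), (5,3).
  (3,1) → (1,4).
  (5,3) → (2,3).
Resulting grid:
X X O O
X X X O
- - O -
- X O O
X - - O
All satisfied now.

0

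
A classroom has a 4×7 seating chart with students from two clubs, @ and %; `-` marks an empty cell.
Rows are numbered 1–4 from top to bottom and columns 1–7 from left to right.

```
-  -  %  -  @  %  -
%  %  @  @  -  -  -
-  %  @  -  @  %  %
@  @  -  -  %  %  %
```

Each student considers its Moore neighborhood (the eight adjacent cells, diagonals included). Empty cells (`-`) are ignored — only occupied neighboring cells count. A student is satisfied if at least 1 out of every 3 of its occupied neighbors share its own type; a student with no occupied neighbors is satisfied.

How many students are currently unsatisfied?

(1,3)% 1/3 ok
(1,5)@ 1/2 ok
(1,6)% 0/1 unhappy
(2,1)% 2/2 ok
(2,2)% 3/5 ok
(2,3)@ 2/5 ok
(2,4)@ 4/5 ok
(3,2)% 2/6 ok
(3,3)@ 3/5 ok
(3,5)@ 1/4 unhappy
(3,6)% 4/5 ok
(3,7)% 3/3 ok
(4,1)@ 1/2 ok
(4,2)@ 2/3 ok
(4,5)% 2/3 ok
(4,6)% 4/5 ok
(4,7)% 3/3 ok
Unsatisfied: (1,6), (3,5) — 2 in total.

2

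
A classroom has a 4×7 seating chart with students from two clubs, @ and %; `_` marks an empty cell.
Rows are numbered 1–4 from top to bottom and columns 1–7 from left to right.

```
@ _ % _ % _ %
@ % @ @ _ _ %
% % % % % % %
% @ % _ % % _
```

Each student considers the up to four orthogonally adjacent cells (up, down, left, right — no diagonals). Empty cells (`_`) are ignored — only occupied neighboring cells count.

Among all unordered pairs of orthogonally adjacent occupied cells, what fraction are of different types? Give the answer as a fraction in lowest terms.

Scan each occupied cell's neighbors to the right and below so each pair is counted once.
Row 1: @(1,1)–@(2,1)= %(1,3)–@(2,3)≠ %(1,7)–%(2,7)=  → 1/3 unlike.
Row 2: @(2,1)–%(2,2)≠ @(2,1)–%(3,1)≠ %(2,2)–@(2,3)≠ %(2,2)–%(3,2)= @(2,3)–@(2,4)= @(2,3)–%(3,3)≠ @(2,4)–%(3,4)≠ %(2,7)–%(3,7)=  → 5/8 unlike.
Row 3: %(3,1)–%(3,2)= %(3,1)–%(4,1)= %(3,2)–%(3,3)= %(3,2)–@(4,2)≠ %(3,3)–%(3,4)= %(3,3)–%(4,3)= %(3,4)–%(3,5)= %(3,5)–%(3,6)= %(3,5)–%(4,5)= %(3,6)–%(3,7)= %(3,6)–%(4,6)=  → 1/11 unlike.
Row 4: %(4,1)–@(4,2)≠ @(4,2)–%(4,3)≠ %(4,5)–%(4,6)=  → 2/3 unlike.
Total adjacent occupied pairs: 25; unlike-type pairs: 9.
9/25 is already in lowest terms.

9/25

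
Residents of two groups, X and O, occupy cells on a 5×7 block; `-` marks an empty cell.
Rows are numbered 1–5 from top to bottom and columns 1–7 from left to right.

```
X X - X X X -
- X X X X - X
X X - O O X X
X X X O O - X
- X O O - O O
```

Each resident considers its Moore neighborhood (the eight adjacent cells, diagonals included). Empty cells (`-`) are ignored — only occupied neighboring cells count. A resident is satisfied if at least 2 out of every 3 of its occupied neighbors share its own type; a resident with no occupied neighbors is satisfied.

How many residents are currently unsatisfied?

6

Row 1: (1,1)X 2/2 satisfied · (1,2)X 3/3 satisfied · (1,4)X 4/4 satisfied · (1,5)X 4/4 satisfied · (1,6)X 3/3 satisfied
Row 2: (2,2)X 5/5 satisfied · (2,3)X 5/6 satisfied · (2,4)X 4/6 satisfied · (2,5)X 5/7 satisfied · (2,7)X 3/3 satisfied
Row 3: (3,1)X 4/4 satisfied · (3,2)X 6/6 satisfied · (3,4)O 3/7 not · (3,5)O 3/6 not · (3,6)X 4/6 satisfied · (3,7)X 3/3 satisfied
Row 4: (4,1)X 4/4 satisfied · (4,2)X 5/6 satisfied · (4,3)X 3/7 not · (4,4)O 5/6 satisfied · (4,5)O 5/6 satisfied · (4,7)X 2/4 not
Row 5: (5,2)X 3/4 satisfied · (5,3)O 2/5 not · (5,4)O 3/4 satisfied · (5,6)O 2/3 satisfied · (5,7)O 1/2 not
Unsatisfied: (3,4), (3,5), (4,3), (4,7), (5,3), (5,7) — 6 in total.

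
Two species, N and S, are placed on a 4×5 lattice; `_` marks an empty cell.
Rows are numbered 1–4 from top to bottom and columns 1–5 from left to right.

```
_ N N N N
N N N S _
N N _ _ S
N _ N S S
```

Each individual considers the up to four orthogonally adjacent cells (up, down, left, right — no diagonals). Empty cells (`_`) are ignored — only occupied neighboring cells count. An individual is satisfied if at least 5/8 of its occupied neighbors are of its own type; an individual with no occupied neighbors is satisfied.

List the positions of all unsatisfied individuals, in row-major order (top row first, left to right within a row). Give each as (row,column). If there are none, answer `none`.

Row 1: (1,2)N 2/2 satisfied · (1,3)N 3/3 satisfied · (1,4)N 2/3 satisfied · (1,5)N 1/1 satisfied
Row 2: (2,1)N 2/2 satisfied · (2,2)N 4/4 satisfied · (2,3)N 2/3 satisfied · (2,4)S 0/2 not
Row 3: (3,1)N 3/3 satisfied · (3,2)N 2/2 satisfied · (3,5)S 1/1 satisfied
Row 4: (4,1)N 1/1 satisfied · (4,3)N 0/1 not · (4,4)S 1/2 not · (4,5)S 2/2 satisfied

(2,4), (4,3), (4,4)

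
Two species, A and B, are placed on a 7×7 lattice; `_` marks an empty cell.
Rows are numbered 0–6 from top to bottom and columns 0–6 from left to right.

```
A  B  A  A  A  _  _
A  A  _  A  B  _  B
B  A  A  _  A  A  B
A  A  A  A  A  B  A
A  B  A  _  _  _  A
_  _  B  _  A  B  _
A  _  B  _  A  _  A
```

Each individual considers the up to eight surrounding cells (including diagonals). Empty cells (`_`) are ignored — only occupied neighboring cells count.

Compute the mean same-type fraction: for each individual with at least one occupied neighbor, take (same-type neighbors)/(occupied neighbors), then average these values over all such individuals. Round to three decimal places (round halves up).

(0,0)A 2/3
(0,1)B 0/4
(0,2)A 3/4
(0,3)A 3/4
(0,4)A 2/3
(1,0)A 3/5
(1,1)A 5/7
(1,3)A 5/6
(1,4)B 0/5
(1,6)B 1/2
(2,0)B 0/5
(2,1)A 6/7
(2,2)A 6/6
(2,4)A 4/6
(2,5)A 3/7
(2,6)B 2/4
(3,0)A 3/5
(3,1)A 6/8
(3,2)A 5/6
(3,3)A 5/5
(3,4)A 3/4
(3,5)B 1/6
(3,6)A 2/4
(4,0)A 2/3
(4,1)B 1/6
(4,2)A 3/5
(4,6)A 1/3
(5,2)B 2/3
(5,4)A 1/2
(5,5)B 0/4
(6,0)A — no occupied neighbors
(6,2)B 1/1
(6,4)A 1/2
(6,6)A 0/1
Sum over 33 individuals: 2/3 + 0/4 + 3/4 + 3/4 + 2/3 + 3/5 + 5/7 + 5/6 + 0/5 + 1/2 + 0/5 + 6/7 + 6/6 + 4/6 + 3/7 + 2/4 + 3/5 + 6/8 + 5/6 + 5/5 + 3/4 + 1/6 + 2/4 + 2/3 + 1/6 + 3/5 + 1/3 + 2/3 + 1/2 + 0/4 + 1/1 + 1/2 + 0/1 = 539/30; mean = 539/30 ÷ 33 = 49/90 = 0.544444… → 0.544.

0.544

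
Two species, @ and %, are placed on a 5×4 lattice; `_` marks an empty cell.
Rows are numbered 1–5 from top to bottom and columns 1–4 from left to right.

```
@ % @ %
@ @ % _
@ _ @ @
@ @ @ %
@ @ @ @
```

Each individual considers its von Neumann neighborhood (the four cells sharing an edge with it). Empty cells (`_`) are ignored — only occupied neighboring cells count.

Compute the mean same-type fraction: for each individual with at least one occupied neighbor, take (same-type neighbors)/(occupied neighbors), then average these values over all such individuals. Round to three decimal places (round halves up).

(1,1)@ 1/2
(1,2)% 0/3
(1,3)@ 0/3
(1,4)% 0/1
(2,1)@ 3/3
(2,2)@ 1/3
(2,3)% 0/3
(3,1)@ 2/2
(3,3)@ 2/3
(3,4)@ 1/2
(4,1)@ 3/3
(4,2)@ 3/3
(4,3)@ 3/4
(4,4)% 0/3
(5,1)@ 2/2
(5,2)@ 3/3
(5,3)@ 3/3
(5,4)@ 1/2
Sum over 18 individuals: 1/2 + 0/3 + 0/3 + 0/1 + 3/3 + 1/3 + 0/3 + 2/2 + 2/3 + 1/2 + 3/3 + 3/3 + 3/4 + 0/3 + 2/2 + 3/3 + 3/3 + 1/2 = 41/4; mean = 41/4 ÷ 18 = 41/72 = 0.569444… → 0.569.

0.569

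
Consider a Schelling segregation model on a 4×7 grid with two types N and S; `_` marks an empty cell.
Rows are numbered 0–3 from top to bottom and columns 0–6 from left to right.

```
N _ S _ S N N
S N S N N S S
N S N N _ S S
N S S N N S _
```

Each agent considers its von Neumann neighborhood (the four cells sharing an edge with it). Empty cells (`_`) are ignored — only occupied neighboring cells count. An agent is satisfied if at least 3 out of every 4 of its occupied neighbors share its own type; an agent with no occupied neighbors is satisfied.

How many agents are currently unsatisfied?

Row 0: (0,0)N 0/1 ✗ · (0,2)S 1/1 ✓ · (0,4)S 0/2 ✗ · (0,5)N 1/3 ✗ · (0,6)N 1/2 ✗
Row 1: (1,0)S 0/3 ✗ · (1,1)N 0/3 ✗ · (1,2)S 1/4 ✗ · (1,3)N 2/3 ✗ · (1,4)N 1/3 ✗ · (1,5)S 2/4 ✗ · (1,6)S 2/3 ✗
Row 2: (2,0)N 1/3 ✗ · (2,1)S 1/4 ✗ · (2,2)N 1/4 ✗ · (2,3)N 3/3 ✓ · (2,5)S 3/3 ✓ · (2,6)S 2/2 ✓
Row 3: (3,0)N 1/2 ✗ · (3,1)S 2/3 ✗ · (3,2)S 1/3 ✗ · (3,3)N 2/3 ✗ · (3,4)N 1/2 ✗ · (3,5)S 1/2 ✗
Unsatisfied: (0,0), (0,4), (0,5), (0,6), (1,0), (1,1), (1,2), (1,3), (1,4), (1,5), (1,6), (2,0), (2,1), (2,2), (3,0), (3,1), (3,2), (3,3), (3,4), (3,5) — 20 in total.

20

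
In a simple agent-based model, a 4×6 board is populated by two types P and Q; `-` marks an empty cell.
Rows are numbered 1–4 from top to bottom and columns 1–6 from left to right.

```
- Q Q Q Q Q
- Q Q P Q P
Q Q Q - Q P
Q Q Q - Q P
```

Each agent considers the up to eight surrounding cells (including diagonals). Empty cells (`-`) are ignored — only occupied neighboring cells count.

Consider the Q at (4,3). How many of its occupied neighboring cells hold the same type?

Occupied neighbors of (4,3): (3,2)=Q, (3,3)=Q, (4,2)=Q.
Same type (Q): 3 of 3.

3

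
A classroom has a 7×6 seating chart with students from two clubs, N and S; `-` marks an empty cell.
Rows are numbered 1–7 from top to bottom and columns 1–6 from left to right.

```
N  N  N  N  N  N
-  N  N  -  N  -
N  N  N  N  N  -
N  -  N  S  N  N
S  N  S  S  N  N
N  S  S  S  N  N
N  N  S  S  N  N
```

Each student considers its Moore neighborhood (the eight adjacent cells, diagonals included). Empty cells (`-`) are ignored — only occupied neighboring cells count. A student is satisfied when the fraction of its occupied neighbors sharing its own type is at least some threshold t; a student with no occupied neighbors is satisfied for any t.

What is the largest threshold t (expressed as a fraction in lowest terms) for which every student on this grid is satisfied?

(1,1)N 2/2
(1,2)N 4/4
(1,3)N 4/4
(1,4)N 4/4
(1,5)N 3/3
(1,6)N 2/2
(2,2)N 7/7
(2,3)N 7/7
(2,5)N 5/5
(3,1)N 3/3
(3,2)N 6/6
(3,3)N 5/6
(3,4)N 6/7
(3,5)N 4/5
(4,1)N 3/4
(4,3)N 4/7
(4,4)S 2/8
(4,5)N 5/7
(4,6)N 4/4
(5,1)S 1/4
(5,2)N 3/7
(5,3)S 5/7
(5,4)S 4/8
(5,5)N 5/8
(5,6)N 5/5
(6,1)N 3/5
(6,2)S 4/8
(6,3)S 6/8
(6,4)S 5/8
(6,5)N 5/8
(6,6)N 5/5
(7,1)N 2/3
(7,2)N 2/5
(7,3)S 4/5
(7,4)S 3/5
(7,5)N 3/5
(7,6)N 3/3
The smallest same-type fraction is 2/8 at (4,4), which reduces to 1/4. Any threshold above that leaves this student unsatisfied.

1/4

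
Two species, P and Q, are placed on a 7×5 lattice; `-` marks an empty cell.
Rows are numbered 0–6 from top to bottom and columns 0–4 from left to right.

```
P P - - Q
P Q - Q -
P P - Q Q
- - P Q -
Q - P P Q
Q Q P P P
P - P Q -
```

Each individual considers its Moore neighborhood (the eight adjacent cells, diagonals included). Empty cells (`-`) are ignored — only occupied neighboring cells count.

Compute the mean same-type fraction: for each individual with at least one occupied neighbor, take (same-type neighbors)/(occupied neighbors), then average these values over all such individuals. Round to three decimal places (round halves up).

0.600

Row 0: (0,0)P 2/3 · (0,1)P 2/3 · (0,4)Q 1/1
Row 1: (1,0)P 4/5 · (1,1)Q 0/5 · (1,3)Q 3/3
Row 2: (2,0)P 2/3 · (2,1)P 3/4 · (2,3)Q 3/4 · (2,4)Q 3/3
Row 3: (3,2)P 3/5 · (3,3)Q 3/6
Row 4: (4,0)Q 2/2 · (4,2)P 4/6 · (4,3)P 5/7 · (4,4)Q 1/4
Row 5: (5,0)Q 2/3 · (5,1)Q 2/6 · (5,2)P 4/6 · (5,3)P 5/7 · (5,4)P 2/4
Row 6: (6,0)P 0/2 · (6,2)P 2/4 · (6,3)Q 0/4
Sum over 24 individuals: 2/3 + 2/3 + 1/1 + 4/5 + 0/5 + 3/3 + 2/3 + 3/4 + 3/4 + 3/3 + 3/5 + 3/6 + 2/2 + 4/6 + 5/7 + 1/4 + 2/3 + 2/6 + 4/6 + 5/7 + 2/4 + 0/2 + 2/4 + 0/4 = 6053/420; mean = 6053/420 ÷ 24 = 6053/10080 = 0.600496… → 0.600.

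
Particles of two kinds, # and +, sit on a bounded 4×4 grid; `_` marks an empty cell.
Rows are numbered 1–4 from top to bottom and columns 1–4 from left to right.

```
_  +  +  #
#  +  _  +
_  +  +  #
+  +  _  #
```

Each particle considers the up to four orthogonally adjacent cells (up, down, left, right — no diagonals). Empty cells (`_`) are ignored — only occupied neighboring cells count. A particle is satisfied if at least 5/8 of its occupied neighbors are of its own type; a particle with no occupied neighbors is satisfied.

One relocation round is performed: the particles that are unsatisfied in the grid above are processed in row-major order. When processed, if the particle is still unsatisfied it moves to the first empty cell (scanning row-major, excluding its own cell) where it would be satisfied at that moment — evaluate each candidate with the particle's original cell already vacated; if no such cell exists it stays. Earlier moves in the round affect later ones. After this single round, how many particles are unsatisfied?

3

Initially unsatisfied (in order): (1,3), (1,4), (2,1), (2,4), (3,3), (3,4).
  (1,3) → (2,3).
  (1,4): no empty cell satisfies it; stays.
  (2,1): no empty cell satisfies it; stays.
  (2,4) → (1,3).
  (3,3): now satisfied by earlier moves; stays.
  (3,4): no empty cell satisfies it; stays.
Resulting grid:
_ + + #
# + + _
_ + + #
+ + _ #
Unsatisfied now: (1,4), (2,1), (3,4).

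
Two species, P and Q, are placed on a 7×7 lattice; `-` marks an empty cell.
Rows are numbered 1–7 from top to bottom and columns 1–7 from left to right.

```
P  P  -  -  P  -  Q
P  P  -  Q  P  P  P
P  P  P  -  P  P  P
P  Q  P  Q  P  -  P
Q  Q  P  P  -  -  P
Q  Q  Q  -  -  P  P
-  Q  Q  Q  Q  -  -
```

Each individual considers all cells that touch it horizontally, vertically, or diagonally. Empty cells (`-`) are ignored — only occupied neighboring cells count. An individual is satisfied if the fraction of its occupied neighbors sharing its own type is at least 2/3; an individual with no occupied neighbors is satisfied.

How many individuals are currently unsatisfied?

11

(1,1)P 3/3 ok
(1,2)P 3/3 ok
(1,5)P 2/3 ok
(1,7)Q 0/2 unhappy
(2,1)P 5/5 ok
(2,2)P 6/6 ok
(2,4)Q 0/4 unhappy
(2,5)P 4/5 ok
(2,6)P 6/7 ok
(2,7)P 3/4 ok
(3,1)P 4/5 ok
(3,2)P 6/7 ok
(3,3)P 3/6 unhappy
(3,5)P 4/6 ok
(3,6)P 7/7 ok
(3,7)P 4/4 ok
(4,1)P 2/5 unhappy
(4,2)Q 2/8 unhappy
(4,3)P 4/7 unhappy
(4,4)Q 0/6 unhappy
(4,5)P 3/4 ok
(4,7)P 3/3 ok
(5,1)Q 4/5 ok
(5,2)Q 5/8 unhappy
(5,3)P 2/7 unhappy
(5,4)P 3/5 unhappy
(5,7)P 3/3 ok
(6,1)Q 4/4 ok
(6,2)Q 6/7 ok
(6,3)Q 5/7 ok
(6,6)P 2/3 ok
(6,7)P 2/2 ok
(7,2)Q 4/4 ok
(7,3)Q 4/4 ok
(7,4)Q 3/3 ok
(7,5)Q 1/2 unhappy
Unsatisfied: (1,7), (2,4), (3,3), (4,1), (4,2), (4,3), (4,4), (5,2), (5,3), (5,4), (7,5) — 11 in total.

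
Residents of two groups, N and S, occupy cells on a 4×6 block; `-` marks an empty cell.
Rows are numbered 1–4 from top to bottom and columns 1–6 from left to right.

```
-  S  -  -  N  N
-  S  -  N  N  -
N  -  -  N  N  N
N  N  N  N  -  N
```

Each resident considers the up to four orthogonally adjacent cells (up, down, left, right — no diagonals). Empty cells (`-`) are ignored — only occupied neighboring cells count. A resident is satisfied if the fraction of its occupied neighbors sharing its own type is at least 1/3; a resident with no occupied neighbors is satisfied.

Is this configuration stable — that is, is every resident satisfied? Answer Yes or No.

Yes

Row 1: (1,2)S 1/1 satisfied · (1,5)N 2/2 satisfied · (1,6)N 1/1 satisfied
Row 2: (2,2)S 1/1 satisfied · (2,4)N 2/2 satisfied · (2,5)N 3/3 satisfied
Row 3: (3,1)N 1/1 satisfied · (3,4)N 3/3 satisfied · (3,5)N 3/3 satisfied · (3,6)N 2/2 satisfied
Row 4: (4,1)N 2/2 satisfied · (4,2)N 2/2 satisfied · (4,3)N 2/2 satisfied · (4,4)N 2/2 satisfied · (4,6)N 1/1 satisfied
All meet the threshold, so the configuration is stable.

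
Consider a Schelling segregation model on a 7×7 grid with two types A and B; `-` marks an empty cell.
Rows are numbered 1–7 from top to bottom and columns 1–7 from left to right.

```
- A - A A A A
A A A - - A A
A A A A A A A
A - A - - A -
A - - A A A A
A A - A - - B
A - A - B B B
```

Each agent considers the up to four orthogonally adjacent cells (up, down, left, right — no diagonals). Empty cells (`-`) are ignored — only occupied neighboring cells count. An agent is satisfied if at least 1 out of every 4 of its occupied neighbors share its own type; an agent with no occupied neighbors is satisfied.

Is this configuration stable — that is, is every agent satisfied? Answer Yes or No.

Yes

(1,2)A 1/1 ✓
(1,4)A 1/1 ✓
(1,5)A 2/2 ✓
(1,6)A 3/3 ✓
(1,7)A 2/2 ✓
(2,1)A 2/2 ✓
(2,2)A 4/4 ✓
(2,3)A 2/2 ✓
(2,6)A 3/3 ✓
(2,7)A 3/3 ✓
(3,1)A 3/3 ✓
(3,2)A 3/3 ✓
(3,3)A 4/4 ✓
(3,4)A 2/2 ✓
(3,5)A 2/2 ✓
(3,6)A 4/4 ✓
(3,7)A 2/2 ✓
(4,1)A 2/2 ✓
(4,3)A 1/1 ✓
(4,6)A 2/2 ✓
(5,1)A 2/2 ✓
(5,4)A 2/2 ✓
(5,5)A 2/2 ✓
(5,6)A 3/3 ✓
(5,7)A 1/2 ✓
(6,1)A 3/3 ✓
(6,2)A 1/1 ✓
(6,4)A 1/1 ✓
(6,7)B 1/2 ✓
(7,1)A 1/1 ✓
(7,3)A 0/0 ✓
(7,5)B 1/1 ✓
(7,6)B 2/2 ✓
(7,7)B 2/2 ✓
All meet the threshold, so the configuration is stable.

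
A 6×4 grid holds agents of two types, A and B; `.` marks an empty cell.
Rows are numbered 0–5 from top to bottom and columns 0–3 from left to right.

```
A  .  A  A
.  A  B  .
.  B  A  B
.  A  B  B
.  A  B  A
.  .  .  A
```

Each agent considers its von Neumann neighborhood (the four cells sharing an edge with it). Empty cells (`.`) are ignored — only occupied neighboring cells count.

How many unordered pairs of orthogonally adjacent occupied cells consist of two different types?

Scan each occupied cell's neighbors to the right and below so each pair is counted once.
From row 0: 1 unlike of 2 pairs (running 1/2).
From row 1: 3 unlike of 3 pairs (running 4/5).
From row 2: 4 unlike of 5 pairs (running 8/10).
From row 3: 2 unlike of 5 pairs (running 10/15).
From row 4: 2 unlike of 3 pairs (running 12/18).
Total adjacent occupied pairs: 18; unlike-type pairs: 12.

12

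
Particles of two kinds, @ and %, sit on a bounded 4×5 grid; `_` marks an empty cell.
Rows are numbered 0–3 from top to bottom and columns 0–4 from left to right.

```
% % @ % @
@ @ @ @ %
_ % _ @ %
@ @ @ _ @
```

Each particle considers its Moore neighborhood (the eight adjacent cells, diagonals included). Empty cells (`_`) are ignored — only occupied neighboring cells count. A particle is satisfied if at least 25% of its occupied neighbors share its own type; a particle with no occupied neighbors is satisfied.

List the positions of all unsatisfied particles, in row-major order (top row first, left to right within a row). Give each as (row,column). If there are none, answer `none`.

(0,0)% 1/3 ✓
(0,1)% 1/5 ✗
(0,2)@ 3/5 ✓
(0,3)% 1/5 ✗
(0,4)@ 1/3 ✓
(1,0)@ 1/4 ✓
(1,1)@ 3/6 ✓
(1,2)@ 4/7 ✓
(1,3)@ 4/7 ✓
(1,4)% 2/5 ✓
(2,1)% 0/6 ✗
(2,3)@ 4/6 ✓
(2,4)% 1/4 ✓
(3,0)@ 1/2 ✓
(3,1)@ 2/3 ✓
(3,2)@ 2/3 ✓
(3,4)@ 1/2 ✓

(0,1), (0,3), (2,1)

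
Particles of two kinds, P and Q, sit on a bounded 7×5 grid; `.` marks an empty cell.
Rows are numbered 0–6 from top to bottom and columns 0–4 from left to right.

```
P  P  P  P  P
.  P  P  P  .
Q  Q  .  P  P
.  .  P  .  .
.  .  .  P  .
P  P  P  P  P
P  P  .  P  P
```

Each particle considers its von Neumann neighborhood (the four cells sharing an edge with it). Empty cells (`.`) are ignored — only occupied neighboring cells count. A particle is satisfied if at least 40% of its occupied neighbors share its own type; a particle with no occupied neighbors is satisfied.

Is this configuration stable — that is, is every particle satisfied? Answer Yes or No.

Row 0: (0,0)P 1/1 satisfied · (0,1)P 3/3 satisfied · (0,2)P 3/3 satisfied · (0,3)P 3/3 satisfied · (0,4)P 1/1 satisfied
Row 1: (1,1)P 2/3 satisfied · (1,2)P 3/3 satisfied · (1,3)P 3/3 satisfied
Row 2: (2,0)Q 1/1 satisfied · (2,1)Q 1/2 satisfied · (2,3)P 2/2 satisfied · (2,4)P 1/1 satisfied
Row 3: (3,2)P 0/0 satisfied
Row 4: (4,3)P 1/1 satisfied
Row 5: (5,0)P 2/2 satisfied · (5,1)P 3/3 satisfied · (5,2)P 2/2 satisfied · (5,3)P 4/4 satisfied · (5,4)P 2/2 satisfied
Row 6: (6,0)P 2/2 satisfied · (6,1)P 2/2 satisfied · (6,3)P 2/2 satisfied · (6,4)P 2/2 satisfied
All meet the threshold, so the configuration is stable.

Yes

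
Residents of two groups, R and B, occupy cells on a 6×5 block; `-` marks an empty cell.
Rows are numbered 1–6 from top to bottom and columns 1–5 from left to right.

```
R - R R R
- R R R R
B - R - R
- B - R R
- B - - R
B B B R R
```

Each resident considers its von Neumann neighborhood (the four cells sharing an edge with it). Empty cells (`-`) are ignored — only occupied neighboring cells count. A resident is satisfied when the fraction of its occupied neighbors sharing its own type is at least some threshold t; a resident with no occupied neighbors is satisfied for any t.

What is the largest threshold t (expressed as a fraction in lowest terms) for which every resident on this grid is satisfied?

Row 1: (1,1)R — no occupied neighbors · (1,3)R 2/2 · (1,4)R 3/3 · (1,5)R 2/2
Row 2: (2,2)R 1/1 · (2,3)R 4/4 · (2,4)R 3/3 · (2,5)R 3/3
Row 3: (3,1)B — no occupied neighbors · (3,3)R 1/1 · (3,5)R 2/2
Row 4: (4,2)B 1/1 · (4,4)R 1/1 · (4,5)R 3/3
Row 5: (5,2)B 2/2 · (5,5)R 2/2
Row 6: (6,1)B 1/1 · (6,2)B 3/3 · (6,3)B 1/2 · (6,4)R 1/2 · (6,5)R 2/2
The smallest same-type fraction is 1/2 at (6,3), which reduces to 1/2. Any threshold above that leaves this resident unsatisfied.

1/2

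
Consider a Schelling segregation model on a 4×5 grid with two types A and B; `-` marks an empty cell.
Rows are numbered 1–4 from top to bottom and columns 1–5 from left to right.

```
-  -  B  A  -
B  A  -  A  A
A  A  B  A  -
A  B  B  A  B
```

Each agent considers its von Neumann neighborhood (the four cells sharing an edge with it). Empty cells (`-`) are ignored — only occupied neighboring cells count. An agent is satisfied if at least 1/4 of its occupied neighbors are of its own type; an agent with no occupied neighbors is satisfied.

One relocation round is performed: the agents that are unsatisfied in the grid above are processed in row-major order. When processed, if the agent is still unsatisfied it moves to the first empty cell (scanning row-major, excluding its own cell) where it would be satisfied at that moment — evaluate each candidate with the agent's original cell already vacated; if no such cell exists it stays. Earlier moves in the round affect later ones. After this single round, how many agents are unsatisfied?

0

Initially unsatisfied (in order): (1,3), (2,1), (4,5).
  (1,3) → (1,1).
  (2,1): now satisfied by earlier moves; stays.
  (4,5) → (1,2).
Resulting grid:
B B - A -
B A - A A
A A B A -
A B B A -
All satisfied now.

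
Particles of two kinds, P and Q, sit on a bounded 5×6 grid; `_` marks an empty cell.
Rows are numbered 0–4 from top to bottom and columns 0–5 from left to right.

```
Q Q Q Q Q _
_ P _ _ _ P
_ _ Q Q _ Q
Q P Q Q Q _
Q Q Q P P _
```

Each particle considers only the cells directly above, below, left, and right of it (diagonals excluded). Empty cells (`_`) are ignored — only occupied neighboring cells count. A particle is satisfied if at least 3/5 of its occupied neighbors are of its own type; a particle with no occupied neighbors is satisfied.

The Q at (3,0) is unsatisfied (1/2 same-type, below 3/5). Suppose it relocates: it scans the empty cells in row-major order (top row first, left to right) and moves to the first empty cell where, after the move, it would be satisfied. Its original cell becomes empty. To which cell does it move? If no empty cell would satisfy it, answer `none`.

Vacating (3,0). Empty cells in order:
  (0,5): 1/2 same-type → still unsatisfied.
  (1,0): 1/2 same-type → still unsatisfied.
  (1,2): 2/3 same-type → satisfied — stop here.

(1,2)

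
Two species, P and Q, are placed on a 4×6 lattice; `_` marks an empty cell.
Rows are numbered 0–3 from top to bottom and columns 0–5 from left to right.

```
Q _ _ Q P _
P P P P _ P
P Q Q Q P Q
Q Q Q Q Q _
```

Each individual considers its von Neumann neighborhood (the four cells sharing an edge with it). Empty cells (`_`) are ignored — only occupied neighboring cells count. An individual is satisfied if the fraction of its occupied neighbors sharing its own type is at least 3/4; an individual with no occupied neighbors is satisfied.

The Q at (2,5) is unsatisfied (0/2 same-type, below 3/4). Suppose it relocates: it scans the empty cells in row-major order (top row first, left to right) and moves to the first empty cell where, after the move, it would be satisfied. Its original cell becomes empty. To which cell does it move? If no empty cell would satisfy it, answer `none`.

Vacating (2,5). Empty cells in order:
  (0,1): 1/2 same-type → still unsatisfied.
  (0,2): 1/2 same-type → still unsatisfied.
  (0,5): 0/2 same-type → still unsatisfied.
  (1,4): 0/4 same-type → still unsatisfied.
  (3,5): 1/1 same-type → satisfied — stop here.

(3,5)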